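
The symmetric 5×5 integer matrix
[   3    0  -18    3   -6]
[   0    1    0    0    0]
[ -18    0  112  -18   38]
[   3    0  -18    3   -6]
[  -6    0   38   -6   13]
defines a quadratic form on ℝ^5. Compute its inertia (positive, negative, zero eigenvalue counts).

Answer: (3, 0, 2)

Derivation:
step 0: pivot 3 → sign +
step 1: pivot 1 → sign +
step 2: pivot 4 → sign +
step 3: row/col 3 already zero → sign 0
step 4: row/col 4 already zero → sign 0
signature = (3, 0, 2)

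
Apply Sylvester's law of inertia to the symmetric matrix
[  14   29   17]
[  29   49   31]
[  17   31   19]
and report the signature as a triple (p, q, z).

Answer: (1, 2, 0)

Derivation:
step 0: pivot 14 → sign +
step 1: pivot -155/14 → sign −
step 2: pivot -6/155 → sign −
signature = (1, 2, 0)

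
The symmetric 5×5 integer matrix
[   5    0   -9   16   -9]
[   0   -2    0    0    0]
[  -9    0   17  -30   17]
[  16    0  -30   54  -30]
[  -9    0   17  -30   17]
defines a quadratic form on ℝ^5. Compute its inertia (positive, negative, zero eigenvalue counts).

Answer: (3, 1, 1)

Derivation:
step 0: pivot 5 → sign +
step 1: pivot -2 → sign −
step 2: pivot 4/5 → sign +
step 3: pivot 1 → sign +
step 4: row/col 4 already zero → sign 0
signature = (3, 1, 1)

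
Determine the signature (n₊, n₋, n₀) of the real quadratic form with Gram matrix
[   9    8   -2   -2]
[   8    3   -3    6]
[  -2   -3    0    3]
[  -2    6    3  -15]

step 0: pivot 9 → sign +
step 1: pivot -37/9 → sign −
step 2: pivot -3/37 → sign −
step 3: row/col 3 already zero → sign 0
signature = (1, 2, 1)

Answer: (1, 2, 1)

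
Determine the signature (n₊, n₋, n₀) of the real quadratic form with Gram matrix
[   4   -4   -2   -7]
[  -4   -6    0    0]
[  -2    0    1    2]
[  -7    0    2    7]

step 0: pivot 4 → sign +
step 1: pivot -10 → sign −
step 2: pivot 2/5 → sign +
step 3: pivot -3/8 → sign −
signature = (2, 2, 0)

Answer: (2, 2, 0)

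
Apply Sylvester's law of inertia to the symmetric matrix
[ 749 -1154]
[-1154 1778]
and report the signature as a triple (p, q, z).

Answer: (2, 0, 0)

Derivation:
step 0: pivot 749 → sign +
step 1: pivot 6/749 → sign +
signature = (2, 0, 0)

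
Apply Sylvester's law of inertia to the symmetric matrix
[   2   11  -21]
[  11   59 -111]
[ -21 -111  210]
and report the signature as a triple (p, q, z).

step 0: pivot 2 → sign +
step 1: pivot -3/2 → sign −
step 2: pivot 3 → sign +
signature = (2, 1, 0)

Answer: (2, 1, 0)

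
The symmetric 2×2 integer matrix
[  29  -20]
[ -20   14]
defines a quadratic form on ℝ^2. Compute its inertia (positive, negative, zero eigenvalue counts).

step 0: pivot 29 → sign +
step 1: pivot 6/29 → sign +
signature = (2, 0, 0)

Answer: (2, 0, 0)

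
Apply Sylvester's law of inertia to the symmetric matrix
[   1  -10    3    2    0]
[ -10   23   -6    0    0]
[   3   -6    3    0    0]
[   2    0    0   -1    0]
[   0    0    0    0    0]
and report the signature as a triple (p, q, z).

step 0: pivot 1 → sign +
step 1: pivot -77 → sign −
step 2: pivot 114/77 → sign +
step 3: pivot 3/19 → sign +
step 4: row/col 4 already zero → sign 0
signature = (3, 1, 1)

Answer: (3, 1, 1)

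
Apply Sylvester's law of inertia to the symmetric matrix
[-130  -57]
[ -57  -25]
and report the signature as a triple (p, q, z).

step 0: pivot -130 → sign −
step 1: pivot -1/130 → sign −
signature = (0, 2, 0)

Answer: (0, 2, 0)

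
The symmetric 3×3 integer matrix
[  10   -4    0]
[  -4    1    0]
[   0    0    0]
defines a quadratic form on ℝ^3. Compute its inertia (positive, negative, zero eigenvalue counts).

step 0: pivot 10 → sign +
step 1: pivot -3/5 → sign −
step 2: row/col 2 already zero → sign 0
signature = (1, 1, 1)

Answer: (1, 1, 1)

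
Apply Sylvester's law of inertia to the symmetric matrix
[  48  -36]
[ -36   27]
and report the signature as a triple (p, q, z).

Answer: (1, 0, 1)

Derivation:
step 0: pivot 48 → sign +
step 1: row/col 1 already zero → sign 0
signature = (1, 0, 1)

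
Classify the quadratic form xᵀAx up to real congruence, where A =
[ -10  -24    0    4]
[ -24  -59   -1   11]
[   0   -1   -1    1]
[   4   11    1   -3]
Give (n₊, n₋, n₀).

step 0: pivot -10 → sign −
step 1: pivot -7/5 → sign −
step 2: pivot -2/7 → sign −
step 3: row/col 3 already zero → sign 0
signature = (0, 3, 1)

Answer: (0, 3, 1)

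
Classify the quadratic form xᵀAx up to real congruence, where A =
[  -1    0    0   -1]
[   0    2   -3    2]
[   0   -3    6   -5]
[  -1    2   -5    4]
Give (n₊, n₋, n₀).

step 0: pivot -1 → sign −
step 1: pivot 2 → sign +
step 2: pivot 3/2 → sign +
step 3: pivot 1/3 → sign +
signature = (3, 1, 0)

Answer: (3, 1, 0)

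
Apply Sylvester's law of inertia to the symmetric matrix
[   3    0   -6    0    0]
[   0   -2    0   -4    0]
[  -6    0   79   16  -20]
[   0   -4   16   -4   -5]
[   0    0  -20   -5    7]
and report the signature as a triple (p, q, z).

Answer: (4, 1, 0)

Derivation:
step 0: pivot 3 → sign +
step 1: pivot -2 → sign −
step 2: pivot 67 → sign +
step 3: pivot 12/67 → sign +
step 4: pivot 3/4 → sign +
signature = (4, 1, 0)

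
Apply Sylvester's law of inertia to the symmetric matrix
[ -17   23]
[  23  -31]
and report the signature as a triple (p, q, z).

step 0: pivot -17 → sign −
step 1: pivot 2/17 → sign +
signature = (1, 1, 0)

Answer: (1, 1, 0)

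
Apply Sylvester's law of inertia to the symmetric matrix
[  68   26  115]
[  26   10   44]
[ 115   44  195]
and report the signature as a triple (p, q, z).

step 0: pivot 68 → sign +
step 1: pivot 1/17 → sign +
step 2: pivot 1/2 → sign +
signature = (3, 0, 0)

Answer: (3, 0, 0)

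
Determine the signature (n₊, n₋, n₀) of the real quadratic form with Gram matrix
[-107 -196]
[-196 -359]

Answer: (1, 1, 0)

Derivation:
step 0: pivot -107 → sign −
step 1: pivot 3/107 → sign +
signature = (1, 1, 0)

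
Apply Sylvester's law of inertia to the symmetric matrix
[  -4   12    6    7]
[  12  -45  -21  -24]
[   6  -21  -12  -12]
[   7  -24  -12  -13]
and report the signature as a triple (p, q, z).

Answer: (1, 3, 0)

Derivation:
step 0: pivot -4 → sign −
step 1: pivot -9 → sign −
step 2: pivot -2 → sign −
step 3: pivot 3/8 → sign +
signature = (1, 3, 0)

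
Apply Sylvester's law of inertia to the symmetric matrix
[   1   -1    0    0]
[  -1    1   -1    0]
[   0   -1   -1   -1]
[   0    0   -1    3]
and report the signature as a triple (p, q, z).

Answer: (3, 1, 0)

Derivation:
step 0: pivot 1 → sign +
step 1: pivot -1 → sign −
step 2: pivot 1 → sign +
step 3: pivot 3 → sign +
signature = (3, 1, 0)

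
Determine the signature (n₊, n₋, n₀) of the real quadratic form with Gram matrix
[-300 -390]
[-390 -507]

Answer: (0, 1, 1)

Derivation:
step 0: pivot -300 → sign −
step 1: row/col 1 already zero → sign 0
signature = (0, 1, 1)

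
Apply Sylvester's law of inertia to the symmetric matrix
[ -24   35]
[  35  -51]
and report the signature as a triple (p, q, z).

Answer: (1, 1, 0)

Derivation:
step 0: pivot -24 → sign −
step 1: pivot 1/24 → sign +
signature = (1, 1, 0)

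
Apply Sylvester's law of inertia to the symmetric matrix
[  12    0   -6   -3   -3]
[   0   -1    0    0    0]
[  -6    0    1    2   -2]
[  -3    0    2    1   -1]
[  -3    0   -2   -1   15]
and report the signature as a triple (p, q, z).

step 0: pivot 12 → sign +
step 1: pivot -1 → sign −
step 2: pivot -2 → sign −
step 3: pivot 3/8 → sign +
step 4: pivot 2 → sign +
signature = (3, 2, 0)

Answer: (3, 2, 0)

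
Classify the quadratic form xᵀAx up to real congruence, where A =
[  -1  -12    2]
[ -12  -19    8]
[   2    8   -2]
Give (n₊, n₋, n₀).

step 0: pivot -1 → sign −
step 1: pivot 125 → sign +
step 2: pivot -6/125 → sign −
signature = (1, 2, 0)

Answer: (1, 2, 0)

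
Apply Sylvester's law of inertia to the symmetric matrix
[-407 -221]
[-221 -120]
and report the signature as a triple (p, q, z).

step 0: pivot -407 → sign −
step 1: pivot 1/407 → sign +
signature = (1, 1, 0)

Answer: (1, 1, 0)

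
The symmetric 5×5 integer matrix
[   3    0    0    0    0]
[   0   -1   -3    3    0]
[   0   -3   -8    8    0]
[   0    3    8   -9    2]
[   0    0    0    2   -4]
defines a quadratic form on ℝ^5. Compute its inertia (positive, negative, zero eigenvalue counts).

step 0: pivot 3 → sign +
step 1: pivot -1 → sign −
step 2: pivot 1 → sign +
step 3: pivot -1 → sign −
step 4: row/col 4 already zero → sign 0
signature = (2, 2, 1)

Answer: (2, 2, 1)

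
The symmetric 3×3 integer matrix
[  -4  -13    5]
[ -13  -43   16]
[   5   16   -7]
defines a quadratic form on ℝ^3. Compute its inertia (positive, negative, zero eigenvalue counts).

step 0: pivot -4 → sign −
step 1: pivot -3/4 → sign −
step 2: pivot -2/3 → sign −
signature = (0, 3, 0)

Answer: (0, 3, 0)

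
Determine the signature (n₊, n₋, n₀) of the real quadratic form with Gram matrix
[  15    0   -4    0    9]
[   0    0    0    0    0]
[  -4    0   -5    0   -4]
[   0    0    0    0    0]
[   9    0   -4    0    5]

Answer: (2, 1, 2)

Derivation:
step 0: pivot 15 → sign +
step 1: pivot -91/15 → sign −
step 2: pivot 2/91 → sign +
step 3: row/col 3 already zero → sign 0
step 4: row/col 4 already zero → sign 0
signature = (2, 1, 2)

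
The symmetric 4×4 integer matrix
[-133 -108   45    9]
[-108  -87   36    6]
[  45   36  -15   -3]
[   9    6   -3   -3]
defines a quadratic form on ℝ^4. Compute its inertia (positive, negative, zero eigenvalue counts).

step 0: pivot -133 → sign −
step 1: pivot 93/133 → sign +
step 2: pivot -6/31 → sign −
step 3: row/col 3 already zero → sign 0
signature = (1, 2, 1)

Answer: (1, 2, 1)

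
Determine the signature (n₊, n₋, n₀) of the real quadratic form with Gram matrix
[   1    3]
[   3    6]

step 0: pivot 1 → sign +
step 1: pivot -3 → sign −
signature = (1, 1, 0)

Answer: (1, 1, 0)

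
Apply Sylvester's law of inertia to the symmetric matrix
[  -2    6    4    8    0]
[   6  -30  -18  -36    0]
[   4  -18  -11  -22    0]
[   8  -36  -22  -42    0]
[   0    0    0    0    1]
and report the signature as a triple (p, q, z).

Answer: (2, 2, 1)

Derivation:
step 0: pivot -2 → sign −
step 1: pivot -12 → sign −
step 2: pivot 2 → sign +
step 3: pivot 1 → sign +
step 4: row/col 4 already zero → sign 0
signature = (2, 2, 1)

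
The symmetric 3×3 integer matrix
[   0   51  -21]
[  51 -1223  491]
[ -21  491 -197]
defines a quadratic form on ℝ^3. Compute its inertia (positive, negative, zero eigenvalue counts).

Answer: (1, 2, 0)

Derivation:
step 0: pivot -1223 → sign −
step 1: pivot 2601/1223 → sign +
step 2: pivot -2/289 → sign −
signature = (1, 2, 0)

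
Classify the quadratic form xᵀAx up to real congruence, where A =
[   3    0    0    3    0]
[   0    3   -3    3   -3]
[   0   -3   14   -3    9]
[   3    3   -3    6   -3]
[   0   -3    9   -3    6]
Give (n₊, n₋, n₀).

Answer: (3, 1, 1)

Derivation:
step 0: pivot 3 → sign +
step 1: pivot 3 → sign +
step 2: pivot 11 → sign +
step 3: pivot -3/11 → sign −
step 4: row/col 4 already zero → sign 0
signature = (3, 1, 1)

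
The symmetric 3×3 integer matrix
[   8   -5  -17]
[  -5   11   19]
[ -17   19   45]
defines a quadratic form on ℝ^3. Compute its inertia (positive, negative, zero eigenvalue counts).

step 0: pivot 8 → sign +
step 1: pivot 63/8 → sign +
step 2: pivot -2/63 → sign −
signature = (2, 1, 0)

Answer: (2, 1, 0)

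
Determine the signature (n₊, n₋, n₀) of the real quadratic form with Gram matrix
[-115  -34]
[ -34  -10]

step 0: pivot -115 → sign −
step 1: pivot 6/115 → sign +
signature = (1, 1, 0)

Answer: (1, 1, 0)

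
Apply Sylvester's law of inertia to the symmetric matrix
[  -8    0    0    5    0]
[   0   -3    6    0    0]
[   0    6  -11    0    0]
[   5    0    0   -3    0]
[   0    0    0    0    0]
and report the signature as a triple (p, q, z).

step 0: pivot -8 → sign −
step 1: pivot -3 → sign −
step 2: pivot 1 → sign +
step 3: pivot 1/8 → sign +
step 4: row/col 4 already zero → sign 0
signature = (2, 2, 1)

Answer: (2, 2, 1)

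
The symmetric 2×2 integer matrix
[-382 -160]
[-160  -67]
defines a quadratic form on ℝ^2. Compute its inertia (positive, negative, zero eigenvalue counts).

step 0: pivot -382 → sign −
step 1: pivot 3/191 → sign +
signature = (1, 1, 0)

Answer: (1, 1, 0)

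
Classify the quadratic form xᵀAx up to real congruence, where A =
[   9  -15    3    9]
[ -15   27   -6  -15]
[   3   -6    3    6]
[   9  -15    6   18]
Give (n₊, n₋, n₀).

Answer: (4, 0, 0)

Derivation:
step 0: pivot 9 → sign +
step 1: pivot 2 → sign +
step 2: pivot 3/2 → sign +
step 3: pivot 3 → sign +
signature = (4, 0, 0)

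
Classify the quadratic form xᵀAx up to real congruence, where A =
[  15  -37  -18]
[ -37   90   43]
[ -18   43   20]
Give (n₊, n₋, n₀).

Answer: (1, 2, 0)

Derivation:
step 0: pivot 15 → sign +
step 1: pivot -19/15 → sign −
step 2: pivot -1/19 → sign −
signature = (1, 2, 0)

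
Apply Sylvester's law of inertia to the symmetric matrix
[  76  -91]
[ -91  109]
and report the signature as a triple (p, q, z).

step 0: pivot 76 → sign +
step 1: pivot 3/76 → sign +
signature = (2, 0, 0)

Answer: (2, 0, 0)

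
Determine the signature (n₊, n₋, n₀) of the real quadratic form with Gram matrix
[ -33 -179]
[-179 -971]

Answer: (0, 2, 0)

Derivation:
step 0: pivot -33 → sign −
step 1: pivot -2/33 → sign −
signature = (0, 2, 0)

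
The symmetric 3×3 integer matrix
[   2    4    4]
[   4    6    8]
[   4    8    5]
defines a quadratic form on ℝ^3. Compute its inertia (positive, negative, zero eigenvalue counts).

Answer: (1, 2, 0)

Derivation:
step 0: pivot 2 → sign +
step 1: pivot -2 → sign −
step 2: pivot -3 → sign −
signature = (1, 2, 0)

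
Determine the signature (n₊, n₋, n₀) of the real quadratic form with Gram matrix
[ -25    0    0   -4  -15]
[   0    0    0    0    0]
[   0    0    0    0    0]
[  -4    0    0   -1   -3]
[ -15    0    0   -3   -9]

step 0: pivot -25 → sign −
step 1: pivot -9/25 → sign −
step 2: pivot 1 → sign +
step 3: row/col 3 already zero → sign 0
step 4: row/col 4 already zero → sign 0
signature = (1, 2, 2)

Answer: (1, 2, 2)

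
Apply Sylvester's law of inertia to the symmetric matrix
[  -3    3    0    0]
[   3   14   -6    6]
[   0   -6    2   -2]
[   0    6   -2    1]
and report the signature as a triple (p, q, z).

step 0: pivot -3 → sign −
step 1: pivot 17 → sign +
step 2: pivot -2/17 → sign −
step 3: pivot -1 → sign −
signature = (1, 3, 0)

Answer: (1, 3, 0)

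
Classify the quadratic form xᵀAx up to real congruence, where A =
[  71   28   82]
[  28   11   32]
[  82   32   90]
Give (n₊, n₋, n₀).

step 0: pivot 71 → sign +
step 1: pivot -3/71 → sign −
step 2: pivot -2 → sign −
signature = (1, 2, 0)

Answer: (1, 2, 0)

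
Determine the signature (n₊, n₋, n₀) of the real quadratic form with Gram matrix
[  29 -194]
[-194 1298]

step 0: pivot 29 → sign +
step 1: pivot 6/29 → sign +
signature = (2, 0, 0)

Answer: (2, 0, 0)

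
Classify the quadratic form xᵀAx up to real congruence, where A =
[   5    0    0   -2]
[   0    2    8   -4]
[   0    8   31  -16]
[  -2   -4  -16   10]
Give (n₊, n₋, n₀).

Answer: (3, 1, 0)

Derivation:
step 0: pivot 5 → sign +
step 1: pivot 2 → sign +
step 2: pivot -1 → sign −
step 3: pivot 6/5 → sign +
signature = (3, 1, 0)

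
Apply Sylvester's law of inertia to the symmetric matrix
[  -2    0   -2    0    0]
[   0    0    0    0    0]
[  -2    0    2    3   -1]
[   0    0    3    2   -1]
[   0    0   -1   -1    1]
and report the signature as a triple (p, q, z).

Answer: (2, 2, 1)

Derivation:
step 0: pivot -2 → sign −
step 1: pivot 4 → sign +
step 2: pivot -1/4 → sign −
step 3: pivot 1 → sign +
step 4: row/col 4 already zero → sign 0
signature = (2, 2, 1)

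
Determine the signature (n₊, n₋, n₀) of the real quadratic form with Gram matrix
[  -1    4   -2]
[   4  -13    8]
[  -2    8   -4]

Answer: (1, 1, 1)

Derivation:
step 0: pivot -1 → sign −
step 1: pivot 3 → sign +
step 2: row/col 2 already zero → sign 0
signature = (1, 1, 1)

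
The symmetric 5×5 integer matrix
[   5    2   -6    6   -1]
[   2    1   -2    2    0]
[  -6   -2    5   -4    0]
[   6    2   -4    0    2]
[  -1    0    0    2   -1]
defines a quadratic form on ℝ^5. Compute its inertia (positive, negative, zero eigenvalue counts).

Answer: (2, 2, 1)

Derivation:
step 0: pivot 5 → sign +
step 1: pivot 1/5 → sign +
step 2: pivot -3 → sign −
step 3: pivot -8/3 → sign −
step 4: row/col 4 already zero → sign 0
signature = (2, 2, 1)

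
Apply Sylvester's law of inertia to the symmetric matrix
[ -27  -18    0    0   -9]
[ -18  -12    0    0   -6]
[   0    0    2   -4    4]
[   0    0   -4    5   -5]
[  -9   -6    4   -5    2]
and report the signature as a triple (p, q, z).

Answer: (1, 2, 2)

Derivation:
step 0: pivot -27 → sign −
step 1: pivot 2 → sign +
step 2: pivot -3 → sign −
step 3: row/col 3 already zero → sign 0
step 4: row/col 4 already zero → sign 0
signature = (1, 2, 2)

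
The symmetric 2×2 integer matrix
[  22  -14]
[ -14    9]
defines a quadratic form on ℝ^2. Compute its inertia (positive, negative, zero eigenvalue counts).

step 0: pivot 22 → sign +
step 1: pivot 1/11 → sign +
signature = (2, 0, 0)

Answer: (2, 0, 0)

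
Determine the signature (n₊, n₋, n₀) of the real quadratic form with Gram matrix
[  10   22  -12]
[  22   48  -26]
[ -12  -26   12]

step 0: pivot 10 → sign +
step 1: pivot -2/5 → sign −
step 2: pivot -2 → sign −
signature = (1, 2, 0)

Answer: (1, 2, 0)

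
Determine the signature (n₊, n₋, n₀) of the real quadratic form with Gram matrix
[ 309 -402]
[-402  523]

Answer: (2, 0, 0)

Derivation:
step 0: pivot 309 → sign +
step 1: pivot 1/103 → sign +
signature = (2, 0, 0)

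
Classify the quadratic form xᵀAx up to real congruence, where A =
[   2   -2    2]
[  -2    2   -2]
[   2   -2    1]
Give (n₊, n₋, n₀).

Answer: (1, 1, 1)

Derivation:
step 0: pivot 2 → sign +
step 1: pivot -1 → sign −
step 2: row/col 2 already zero → sign 0
signature = (1, 1, 1)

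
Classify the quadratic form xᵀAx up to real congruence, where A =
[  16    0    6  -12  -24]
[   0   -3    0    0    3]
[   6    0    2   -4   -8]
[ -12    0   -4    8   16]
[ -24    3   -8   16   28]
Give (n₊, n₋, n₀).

step 0: pivot 16 → sign +
step 1: pivot -3 → sign −
step 2: pivot -1/4 → sign −
step 3: pivot -1 → sign −
step 4: row/col 4 already zero → sign 0
signature = (1, 3, 1)

Answer: (1, 3, 1)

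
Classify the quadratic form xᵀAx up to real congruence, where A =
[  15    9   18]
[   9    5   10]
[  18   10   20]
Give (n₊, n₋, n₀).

step 0: pivot 15 → sign +
step 1: pivot -2/5 → sign −
step 2: row/col 2 already zero → sign 0
signature = (1, 1, 1)

Answer: (1, 1, 1)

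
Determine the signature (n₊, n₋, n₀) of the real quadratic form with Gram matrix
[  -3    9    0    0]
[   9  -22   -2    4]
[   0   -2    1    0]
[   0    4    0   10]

step 0: pivot -3 → sign −
step 1: pivot 5 → sign +
step 2: pivot 1/5 → sign +
step 3: pivot -6 → sign −
signature = (2, 2, 0)

Answer: (2, 2, 0)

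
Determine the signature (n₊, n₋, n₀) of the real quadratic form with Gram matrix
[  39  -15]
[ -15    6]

step 0: pivot 39 → sign +
step 1: pivot 3/13 → sign +
signature = (2, 0, 0)

Answer: (2, 0, 0)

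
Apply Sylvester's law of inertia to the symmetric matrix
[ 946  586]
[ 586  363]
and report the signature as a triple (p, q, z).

step 0: pivot 946 → sign +
step 1: pivot 1/473 → sign +
signature = (2, 0, 0)

Answer: (2, 0, 0)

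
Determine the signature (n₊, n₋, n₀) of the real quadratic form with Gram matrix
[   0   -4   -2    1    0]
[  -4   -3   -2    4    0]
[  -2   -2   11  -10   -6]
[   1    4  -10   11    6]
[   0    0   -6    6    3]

Answer: (4, 1, 0)

Derivation:
step 0: pivot -3 → sign −
step 1: pivot 16/3 → sign +
step 2: pivot 49/4 → sign +
step 3: pivot 159/196 → sign +
step 4: pivot 3/53 → sign +
signature = (4, 1, 0)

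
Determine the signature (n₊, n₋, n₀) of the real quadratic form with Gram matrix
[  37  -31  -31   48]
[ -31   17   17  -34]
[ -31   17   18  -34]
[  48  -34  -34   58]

Answer: (3, 1, 0)

Derivation:
step 0: pivot 37 → sign +
step 1: pivot -332/37 → sign −
step 2: pivot 1 → sign +
step 3: pivot 3/83 → sign +
signature = (3, 1, 0)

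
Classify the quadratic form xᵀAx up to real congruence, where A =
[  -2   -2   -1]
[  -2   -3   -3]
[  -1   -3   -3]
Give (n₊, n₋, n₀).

Answer: (1, 2, 0)

Derivation:
step 0: pivot -2 → sign −
step 1: pivot -1 → sign −
step 2: pivot 3/2 → sign +
signature = (1, 2, 0)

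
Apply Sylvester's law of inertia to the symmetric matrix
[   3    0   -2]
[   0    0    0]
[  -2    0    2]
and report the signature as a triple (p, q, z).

Answer: (2, 0, 1)

Derivation:
step 0: pivot 3 → sign +
step 1: pivot 2/3 → sign +
step 2: row/col 2 already zero → sign 0
signature = (2, 0, 1)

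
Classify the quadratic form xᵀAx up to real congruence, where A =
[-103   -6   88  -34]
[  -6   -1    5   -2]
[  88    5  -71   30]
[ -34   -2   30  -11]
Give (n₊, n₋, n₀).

Answer: (2, 2, 0)

Derivation:
step 0: pivot -103 → sign −
step 1: pivot -67/103 → sign −
step 2: pivot 282/67 → sign +
step 3: pivot 1/141 → sign +
signature = (2, 2, 0)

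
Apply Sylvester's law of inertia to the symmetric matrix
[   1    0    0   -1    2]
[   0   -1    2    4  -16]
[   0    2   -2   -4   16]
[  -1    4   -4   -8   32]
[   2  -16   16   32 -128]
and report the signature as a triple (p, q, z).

step 0: pivot 1 → sign +
step 1: pivot -1 → sign −
step 2: pivot 2 → sign +
step 3: pivot -1 → sign −
step 4: row/col 4 already zero → sign 0
signature = (2, 2, 1)

Answer: (2, 2, 1)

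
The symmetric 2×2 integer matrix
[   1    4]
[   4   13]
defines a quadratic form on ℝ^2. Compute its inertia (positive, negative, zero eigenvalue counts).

Answer: (1, 1, 0)

Derivation:
step 0: pivot 1 → sign +
step 1: pivot -3 → sign −
signature = (1, 1, 0)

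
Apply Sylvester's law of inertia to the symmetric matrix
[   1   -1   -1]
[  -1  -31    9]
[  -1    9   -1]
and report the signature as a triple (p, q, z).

Answer: (1, 1, 1)

Derivation:
step 0: pivot 1 → sign +
step 1: pivot -32 → sign −
step 2: row/col 2 already zero → sign 0
signature = (1, 1, 1)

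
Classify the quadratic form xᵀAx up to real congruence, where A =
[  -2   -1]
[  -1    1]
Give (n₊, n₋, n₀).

step 0: pivot -2 → sign −
step 1: pivot 3/2 → sign +
signature = (1, 1, 0)

Answer: (1, 1, 0)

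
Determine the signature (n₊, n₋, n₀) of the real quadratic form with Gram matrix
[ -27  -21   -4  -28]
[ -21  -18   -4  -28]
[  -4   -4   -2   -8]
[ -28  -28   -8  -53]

step 0: pivot -27 → sign −
step 1: pivot -5/3 → sign −
step 2: pivot -14/15 → sign −
step 3: pivot -3/7 → sign −
signature = (0, 4, 0)

Answer: (0, 4, 0)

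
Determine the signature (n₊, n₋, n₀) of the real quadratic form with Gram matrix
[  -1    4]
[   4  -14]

step 0: pivot -1 → sign −
step 1: pivot 2 → sign +
signature = (1, 1, 0)

Answer: (1, 1, 0)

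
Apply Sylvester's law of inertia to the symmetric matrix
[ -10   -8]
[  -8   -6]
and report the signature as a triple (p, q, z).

step 0: pivot -10 → sign −
step 1: pivot 2/5 → sign +
signature = (1, 1, 0)

Answer: (1, 1, 0)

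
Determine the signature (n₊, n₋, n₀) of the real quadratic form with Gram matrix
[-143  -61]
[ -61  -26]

step 0: pivot -143 → sign −
step 1: pivot 3/143 → sign +
signature = (1, 1, 0)

Answer: (1, 1, 0)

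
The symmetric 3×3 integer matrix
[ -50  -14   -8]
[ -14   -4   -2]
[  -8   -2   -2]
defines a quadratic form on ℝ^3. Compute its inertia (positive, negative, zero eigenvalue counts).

Answer: (0, 2, 1)

Derivation:
step 0: pivot -50 → sign −
step 1: pivot -2/25 → sign −
step 2: row/col 2 already zero → sign 0
signature = (0, 2, 1)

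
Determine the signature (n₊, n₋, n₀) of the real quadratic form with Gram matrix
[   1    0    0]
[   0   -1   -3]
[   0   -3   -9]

Answer: (1, 1, 1)

Derivation:
step 0: pivot 1 → sign +
step 1: pivot -1 → sign −
step 2: row/col 2 already zero → sign 0
signature = (1, 1, 1)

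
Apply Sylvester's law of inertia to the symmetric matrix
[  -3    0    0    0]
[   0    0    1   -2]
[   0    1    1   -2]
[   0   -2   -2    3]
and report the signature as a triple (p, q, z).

Answer: (1, 3, 0)

Derivation:
step 0: pivot -3 → sign −
step 1: pivot 1 → sign +
step 2: pivot -1 → sign −
step 3: pivot -1 → sign −
signature = (1, 3, 0)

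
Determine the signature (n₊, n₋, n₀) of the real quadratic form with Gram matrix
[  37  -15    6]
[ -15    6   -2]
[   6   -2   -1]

Answer: (2, 1, 0)

Derivation:
step 0: pivot 37 → sign +
step 1: pivot -3/37 → sign −
step 2: pivot 1/3 → sign +
signature = (2, 1, 0)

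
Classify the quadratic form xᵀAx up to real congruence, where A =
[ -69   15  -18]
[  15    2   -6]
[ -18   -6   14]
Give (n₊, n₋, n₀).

Answer: (2, 1, 0)

Derivation:
step 0: pivot -69 → sign −
step 1: pivot 121/23 → sign +
step 2: pivot 2/121 → sign +
signature = (2, 1, 0)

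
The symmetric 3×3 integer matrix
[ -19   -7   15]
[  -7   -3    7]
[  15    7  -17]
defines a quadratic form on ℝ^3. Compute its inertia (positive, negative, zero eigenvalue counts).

step 0: pivot -19 → sign −
step 1: pivot -8/19 → sign −
step 2: row/col 2 already zero → sign 0
signature = (0, 2, 1)

Answer: (0, 2, 1)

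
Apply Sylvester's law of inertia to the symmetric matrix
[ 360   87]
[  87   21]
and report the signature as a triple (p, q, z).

step 0: pivot 360 → sign +
step 1: pivot -1/40 → sign −
signature = (1, 1, 0)

Answer: (1, 1, 0)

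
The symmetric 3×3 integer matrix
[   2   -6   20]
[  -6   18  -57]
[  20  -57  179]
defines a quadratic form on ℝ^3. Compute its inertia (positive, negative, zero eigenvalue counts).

step 0: pivot 2 → sign +
step 1: pivot -21 → sign −
step 2: pivot 3/7 → sign +
signature = (2, 1, 0)

Answer: (2, 1, 0)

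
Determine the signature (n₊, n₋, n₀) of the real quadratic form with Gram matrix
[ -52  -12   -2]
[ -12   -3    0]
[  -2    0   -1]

step 0: pivot -52 → sign −
step 1: pivot -3/13 → sign −
step 2: row/col 2 already zero → sign 0
signature = (0, 2, 1)

Answer: (0, 2, 1)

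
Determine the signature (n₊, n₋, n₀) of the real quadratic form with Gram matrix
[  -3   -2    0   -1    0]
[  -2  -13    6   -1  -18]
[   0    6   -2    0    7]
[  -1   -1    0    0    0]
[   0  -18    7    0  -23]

Answer: (2, 2, 1)

Derivation:
step 0: pivot -3 → sign −
step 1: pivot -35/3 → sign −
step 2: pivot 38/35 → sign +
step 3: pivot 6/19 → sign +
step 4: row/col 4 already zero → sign 0
signature = (2, 2, 1)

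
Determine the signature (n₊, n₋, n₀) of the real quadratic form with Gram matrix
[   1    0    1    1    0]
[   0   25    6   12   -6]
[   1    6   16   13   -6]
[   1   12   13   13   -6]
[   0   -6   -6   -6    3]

step 0: pivot 1 → sign +
step 1: pivot 25 → sign +
step 2: pivot 339/25 → sign +
step 3: pivot 12/113 → sign +
step 4: row/col 4 already zero → sign 0
signature = (4, 0, 1)

Answer: (4, 0, 1)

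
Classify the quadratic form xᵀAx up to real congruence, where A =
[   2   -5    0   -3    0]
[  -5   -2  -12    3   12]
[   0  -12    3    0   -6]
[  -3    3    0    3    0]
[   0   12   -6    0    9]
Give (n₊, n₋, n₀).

step 0: pivot 2 → sign +
step 1: pivot -29/2 → sign −
step 2: pivot 375/29 → sign +
step 3: pivot -147/125 → sign −
step 4: pivot -3/49 → sign −
signature = (2, 3, 0)

Answer: (2, 3, 0)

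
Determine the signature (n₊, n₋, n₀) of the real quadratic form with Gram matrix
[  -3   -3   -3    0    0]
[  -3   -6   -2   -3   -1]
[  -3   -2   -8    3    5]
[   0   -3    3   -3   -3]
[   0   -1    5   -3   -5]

Answer: (1, 3, 1)

Derivation:
step 0: pivot -3 → sign −
step 1: pivot -3 → sign −
step 2: pivot -14/3 → sign −
step 3: pivot 6/7 → sign +
step 4: row/col 4 already zero → sign 0
signature = (1, 3, 1)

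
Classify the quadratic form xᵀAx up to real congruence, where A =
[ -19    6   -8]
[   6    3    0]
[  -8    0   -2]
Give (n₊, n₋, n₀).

Answer: (2, 1, 0)

Derivation:
step 0: pivot -19 → sign −
step 1: pivot 93/19 → sign +
step 2: pivot 2/31 → sign +
signature = (2, 1, 0)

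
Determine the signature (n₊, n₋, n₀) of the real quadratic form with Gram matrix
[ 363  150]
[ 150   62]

step 0: pivot 363 → sign +
step 1: pivot 2/121 → sign +
signature = (2, 0, 0)

Answer: (2, 0, 0)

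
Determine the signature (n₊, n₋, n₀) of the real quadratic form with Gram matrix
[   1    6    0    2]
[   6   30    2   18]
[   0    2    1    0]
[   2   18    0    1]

step 0: pivot 1 → sign +
step 1: pivot -6 → sign −
step 2: pivot 5/3 → sign +
step 3: pivot 3/5 → sign +
signature = (3, 1, 0)

Answer: (3, 1, 0)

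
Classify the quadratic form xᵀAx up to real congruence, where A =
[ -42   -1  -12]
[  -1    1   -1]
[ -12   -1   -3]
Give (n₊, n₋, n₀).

step 0: pivot -42 → sign −
step 1: pivot 43/42 → sign +
step 2: pivot -3/43 → sign −
signature = (1, 2, 0)

Answer: (1, 2, 0)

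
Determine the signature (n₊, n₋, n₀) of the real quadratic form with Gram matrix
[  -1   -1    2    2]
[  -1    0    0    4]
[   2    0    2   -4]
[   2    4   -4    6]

Answer: (2, 2, 0)

Derivation:
step 0: pivot -1 → sign −
step 1: pivot 1 → sign +
step 2: pivot 2 → sign +
step 3: pivot -2 → sign −
signature = (2, 2, 0)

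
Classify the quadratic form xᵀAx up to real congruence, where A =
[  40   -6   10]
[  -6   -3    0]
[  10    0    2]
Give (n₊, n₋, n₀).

step 0: pivot 40 → sign +
step 1: pivot -39/10 → sign −
step 2: pivot 1/13 → sign +
signature = (2, 1, 0)

Answer: (2, 1, 0)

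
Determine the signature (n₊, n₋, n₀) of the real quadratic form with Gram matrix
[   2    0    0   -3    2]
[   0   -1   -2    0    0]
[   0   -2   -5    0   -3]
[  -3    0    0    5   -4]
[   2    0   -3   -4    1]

Answer: (3, 2, 0)

Derivation:
step 0: pivot 2 → sign +
step 1: pivot -1 → sign −
step 2: pivot -1 → sign −
step 3: pivot 1/2 → sign +
step 4: pivot 6 → sign +
signature = (3, 2, 0)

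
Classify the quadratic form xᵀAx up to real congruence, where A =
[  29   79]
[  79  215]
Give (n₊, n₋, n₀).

step 0: pivot 29 → sign +
step 1: pivot -6/29 → sign −
signature = (1, 1, 0)

Answer: (1, 1, 0)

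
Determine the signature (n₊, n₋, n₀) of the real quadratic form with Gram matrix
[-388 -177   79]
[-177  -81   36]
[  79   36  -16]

Answer: (1, 2, 0)

Derivation:
step 0: pivot -388 → sign −
step 1: pivot -99/388 → sign −
step 2: pivot 1/11 → sign +
signature = (1, 2, 0)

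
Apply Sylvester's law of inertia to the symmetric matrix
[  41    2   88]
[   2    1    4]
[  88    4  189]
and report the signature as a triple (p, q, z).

step 0: pivot 41 → sign +
step 1: pivot 37/41 → sign +
step 2: pivot 1/37 → sign +
signature = (3, 0, 0)

Answer: (3, 0, 0)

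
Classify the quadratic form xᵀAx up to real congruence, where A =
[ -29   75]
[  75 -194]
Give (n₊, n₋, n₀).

step 0: pivot -29 → sign −
step 1: pivot -1/29 → sign −
signature = (0, 2, 0)

Answer: (0, 2, 0)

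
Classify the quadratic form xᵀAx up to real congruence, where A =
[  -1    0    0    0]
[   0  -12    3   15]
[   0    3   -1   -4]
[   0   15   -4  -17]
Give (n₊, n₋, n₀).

step 0: pivot -1 → sign −
step 1: pivot -12 → sign −
step 2: pivot -1/4 → sign −
step 3: pivot 2 → sign +
signature = (1, 3, 0)

Answer: (1, 3, 0)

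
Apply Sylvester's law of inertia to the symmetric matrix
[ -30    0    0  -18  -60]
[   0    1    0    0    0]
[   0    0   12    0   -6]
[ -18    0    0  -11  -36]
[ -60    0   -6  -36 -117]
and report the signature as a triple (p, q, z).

Answer: (2, 2, 1)

Derivation:
step 0: pivot -30 → sign −
step 1: pivot 1 → sign +
step 2: pivot 12 → sign +
step 3: pivot -1/5 → sign −
step 4: row/col 4 already zero → sign 0
signature = (2, 2, 1)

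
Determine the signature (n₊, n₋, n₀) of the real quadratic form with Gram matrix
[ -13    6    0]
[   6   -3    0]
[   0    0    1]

step 0: pivot -13 → sign −
step 1: pivot -3/13 → sign −
step 2: pivot 1 → sign +
signature = (1, 2, 0)

Answer: (1, 2, 0)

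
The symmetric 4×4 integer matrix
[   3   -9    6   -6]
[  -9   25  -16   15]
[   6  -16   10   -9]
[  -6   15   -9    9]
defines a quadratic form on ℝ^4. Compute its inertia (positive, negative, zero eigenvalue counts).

Answer: (2, 1, 1)

Derivation:
step 0: pivot 3 → sign +
step 1: pivot -2 → sign −
step 2: pivot 3/2 → sign +
step 3: row/col 3 already zero → sign 0
signature = (2, 1, 1)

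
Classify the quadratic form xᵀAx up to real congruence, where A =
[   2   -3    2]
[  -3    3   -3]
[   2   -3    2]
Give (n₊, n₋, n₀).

step 0: pivot 2 → sign +
step 1: pivot -3/2 → sign −
step 2: row/col 2 already zero → sign 0
signature = (1, 1, 1)

Answer: (1, 1, 1)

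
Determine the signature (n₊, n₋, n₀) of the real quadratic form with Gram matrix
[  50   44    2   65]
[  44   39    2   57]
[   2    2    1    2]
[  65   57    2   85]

step 0: pivot 50 → sign +
step 1: pivot 7/25 → sign +
step 2: pivot 5/7 → sign +
step 3: pivot 1/10 → sign +
signature = (4, 0, 0)

Answer: (4, 0, 0)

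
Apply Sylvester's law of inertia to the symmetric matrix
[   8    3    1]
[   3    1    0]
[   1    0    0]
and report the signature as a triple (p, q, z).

step 0: pivot 8 → sign +
step 1: pivot -1/8 → sign −
step 2: pivot 1 → sign +
signature = (2, 1, 0)

Answer: (2, 1, 0)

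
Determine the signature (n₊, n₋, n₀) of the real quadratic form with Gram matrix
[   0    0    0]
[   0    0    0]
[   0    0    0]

step 0: row/col 0 already zero → sign 0
step 1: row/col 1 already zero → sign 0
step 2: row/col 2 already zero → sign 0
signature = (0, 0, 3)

Answer: (0, 0, 3)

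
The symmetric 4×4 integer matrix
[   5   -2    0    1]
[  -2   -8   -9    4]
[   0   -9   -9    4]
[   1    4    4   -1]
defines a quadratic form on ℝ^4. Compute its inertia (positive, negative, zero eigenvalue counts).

Answer: (2, 2, 0)

Derivation:
step 0: pivot 5 → sign +
step 1: pivot -44/5 → sign −
step 2: pivot 9/44 → sign +
step 3: pivot -2/9 → sign −
signature = (2, 2, 0)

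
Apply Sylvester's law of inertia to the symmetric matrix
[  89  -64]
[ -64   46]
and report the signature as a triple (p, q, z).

Answer: (1, 1, 0)

Derivation:
step 0: pivot 89 → sign +
step 1: pivot -2/89 → sign −
signature = (1, 1, 0)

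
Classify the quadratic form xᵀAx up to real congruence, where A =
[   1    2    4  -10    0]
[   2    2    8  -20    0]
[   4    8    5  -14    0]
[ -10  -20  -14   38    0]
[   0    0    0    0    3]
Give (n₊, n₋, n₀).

step 0: pivot 1 → sign +
step 1: pivot -2 → sign −
step 2: pivot -11 → sign −
step 3: pivot -6/11 → sign −
step 4: pivot 3 → sign +
signature = (2, 3, 0)

Answer: (2, 3, 0)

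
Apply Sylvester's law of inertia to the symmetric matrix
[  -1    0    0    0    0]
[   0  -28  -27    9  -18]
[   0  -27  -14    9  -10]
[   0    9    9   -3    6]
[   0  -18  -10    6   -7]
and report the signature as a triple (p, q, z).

step 0: pivot -1 → sign −
step 1: pivot -28 → sign −
step 2: pivot 337/28 → sign +
step 3: pivot -39/337 → sign −
step 4: pivot 1/13 → sign +
signature = (2, 3, 0)

Answer: (2, 3, 0)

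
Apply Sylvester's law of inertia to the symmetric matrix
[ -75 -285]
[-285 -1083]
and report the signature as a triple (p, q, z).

step 0: pivot -75 → sign −
step 1: row/col 1 already zero → sign 0
signature = (0, 1, 1)

Answer: (0, 1, 1)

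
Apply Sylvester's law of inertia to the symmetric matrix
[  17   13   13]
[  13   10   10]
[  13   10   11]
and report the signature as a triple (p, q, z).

step 0: pivot 17 → sign +
step 1: pivot 1/17 → sign +
step 2: pivot 1 → sign +
signature = (3, 0, 0)

Answer: (3, 0, 0)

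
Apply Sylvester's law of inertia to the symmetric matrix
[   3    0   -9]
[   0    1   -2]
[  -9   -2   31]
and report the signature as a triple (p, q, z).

step 0: pivot 3 → sign +
step 1: pivot 1 → sign +
step 2: row/col 2 already zero → sign 0
signature = (2, 0, 1)

Answer: (2, 0, 1)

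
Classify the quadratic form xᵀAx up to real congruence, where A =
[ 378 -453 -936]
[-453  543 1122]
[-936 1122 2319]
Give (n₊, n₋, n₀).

Answer: (3, 0, 0)

Derivation:
step 0: pivot 378 → sign +
step 1: pivot 5/42 → sign +
step 2: pivot 3/5 → sign +
signature = (3, 0, 0)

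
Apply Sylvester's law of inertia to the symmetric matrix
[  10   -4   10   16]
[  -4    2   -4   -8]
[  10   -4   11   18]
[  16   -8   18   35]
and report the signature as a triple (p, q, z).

Answer: (3, 1, 0)

Derivation:
step 0: pivot 10 → sign +
step 1: pivot 2/5 → sign +
step 2: pivot 1 → sign +
step 3: pivot -1 → sign −
signature = (3, 1, 0)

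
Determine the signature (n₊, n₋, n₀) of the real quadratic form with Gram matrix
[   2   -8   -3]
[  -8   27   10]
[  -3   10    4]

Answer: (2, 1, 0)

Derivation:
step 0: pivot 2 → sign +
step 1: pivot -5 → sign −
step 2: pivot 3/10 → sign +
signature = (2, 1, 0)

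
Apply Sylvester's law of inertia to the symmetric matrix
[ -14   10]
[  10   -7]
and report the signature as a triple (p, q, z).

Answer: (1, 1, 0)

Derivation:
step 0: pivot -14 → sign −
step 1: pivot 1/7 → sign +
signature = (1, 1, 0)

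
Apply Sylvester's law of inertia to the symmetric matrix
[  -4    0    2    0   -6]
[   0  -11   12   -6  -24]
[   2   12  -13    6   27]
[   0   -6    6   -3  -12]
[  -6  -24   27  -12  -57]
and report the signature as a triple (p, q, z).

step 0: pivot -4 → sign −
step 1: pivot -11 → sign −
step 2: pivot 12/11 → sign +
step 3: row/col 3 already zero → sign 0
step 4: row/col 4 already zero → sign 0
signature = (1, 2, 2)

Answer: (1, 2, 2)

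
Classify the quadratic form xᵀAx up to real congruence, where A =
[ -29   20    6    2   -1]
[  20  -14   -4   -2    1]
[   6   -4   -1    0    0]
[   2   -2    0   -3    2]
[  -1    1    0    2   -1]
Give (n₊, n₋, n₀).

Answer: (2, 3, 0)

Derivation:
step 0: pivot -29 → sign −
step 1: pivot -6/29 → sign −
step 2: pivot 1/3 → sign +
step 3: pivot -1 → sign −
step 4: pivot 1/2 → sign +
signature = (2, 3, 0)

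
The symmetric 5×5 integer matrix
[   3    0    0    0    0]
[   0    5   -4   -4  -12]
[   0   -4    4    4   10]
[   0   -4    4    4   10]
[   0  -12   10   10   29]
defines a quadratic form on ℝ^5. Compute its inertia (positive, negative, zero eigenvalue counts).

Answer: (3, 0, 2)

Derivation:
step 0: pivot 3 → sign +
step 1: pivot 5 → sign +
step 2: pivot 4/5 → sign +
step 3: row/col 3 already zero → sign 0
step 4: row/col 4 already zero → sign 0
signature = (3, 0, 2)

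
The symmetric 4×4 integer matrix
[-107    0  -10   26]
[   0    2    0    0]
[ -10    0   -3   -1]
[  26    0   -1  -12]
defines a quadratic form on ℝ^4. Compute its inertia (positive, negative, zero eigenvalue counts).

Answer: (2, 2, 0)

Derivation:
step 0: pivot -107 → sign −
step 1: pivot 2 → sign +
step 2: pivot -221/107 → sign −
step 3: pivot 3/221 → sign +
signature = (2, 2, 0)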